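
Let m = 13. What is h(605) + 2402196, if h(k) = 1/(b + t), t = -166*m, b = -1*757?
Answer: 7002401339/2915 ≈ 2.4022e+6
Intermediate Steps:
b = -757
t = -2158 (t = -166*13 = -2158)
h(k) = -1/2915 (h(k) = 1/(-757 - 2158) = 1/(-2915) = -1/2915)
h(605) + 2402196 = -1/2915 + 2402196 = 7002401339/2915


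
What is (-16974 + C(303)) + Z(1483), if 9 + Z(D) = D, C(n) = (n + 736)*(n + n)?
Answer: 614134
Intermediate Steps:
C(n) = 2*n*(736 + n) (C(n) = (736 + n)*(2*n) = 2*n*(736 + n))
Z(D) = -9 + D
(-16974 + C(303)) + Z(1483) = (-16974 + 2*303*(736 + 303)) + (-9 + 1483) = (-16974 + 2*303*1039) + 1474 = (-16974 + 629634) + 1474 = 612660 + 1474 = 614134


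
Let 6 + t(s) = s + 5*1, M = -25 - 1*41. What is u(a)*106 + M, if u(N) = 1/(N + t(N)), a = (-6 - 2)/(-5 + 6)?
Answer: -1228/17 ≈ -72.235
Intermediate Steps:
M = -66 (M = -25 - 41 = -66)
a = -8 (a = -8/1 = -8*1 = -8)
t(s) = -1 + s (t(s) = -6 + (s + 5*1) = -6 + (s + 5) = -6 + (5 + s) = -1 + s)
u(N) = 1/(-1 + 2*N) (u(N) = 1/(N + (-1 + N)) = 1/(-1 + 2*N))
u(a)*106 + M = 106/(-1 + 2*(-8)) - 66 = 106/(-1 - 16) - 66 = 106/(-17) - 66 = -1/17*106 - 66 = -106/17 - 66 = -1228/17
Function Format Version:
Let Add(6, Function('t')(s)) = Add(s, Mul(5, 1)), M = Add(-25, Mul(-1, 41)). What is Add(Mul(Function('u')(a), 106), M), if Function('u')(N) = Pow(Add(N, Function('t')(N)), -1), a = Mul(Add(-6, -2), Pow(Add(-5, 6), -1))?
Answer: Rational(-1228, 17) ≈ -72.235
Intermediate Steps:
M = -66 (M = Add(-25, -41) = -66)
a = -8 (a = Mul(-8, Pow(1, -1)) = Mul(-8, 1) = -8)
Function('t')(s) = Add(-1, s) (Function('t')(s) = Add(-6, Add(s, Mul(5, 1))) = Add(-6, Add(s, 5)) = Add(-6, Add(5, s)) = Add(-1, s))
Function('u')(N) = Pow(Add(-1, Mul(2, N)), -1) (Function('u')(N) = Pow(Add(N, Add(-1, N)), -1) = Pow(Add(-1, Mul(2, N)), -1))
Add(Mul(Function('u')(a), 106), M) = Add(Mul(Pow(Add(-1, Mul(2, -8)), -1), 106), -66) = Add(Mul(Pow(Add(-1, -16), -1), 106), -66) = Add(Mul(Pow(-17, -1), 106), -66) = Add(Mul(Rational(-1, 17), 106), -66) = Add(Rational(-106, 17), -66) = Rational(-1228, 17)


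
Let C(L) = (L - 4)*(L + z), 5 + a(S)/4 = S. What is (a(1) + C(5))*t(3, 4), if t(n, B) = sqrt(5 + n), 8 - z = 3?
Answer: -12*sqrt(2) ≈ -16.971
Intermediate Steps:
z = 5 (z = 8 - 1*3 = 8 - 3 = 5)
a(S) = -20 + 4*S
C(L) = (-4 + L)*(5 + L) (C(L) = (L - 4)*(L + 5) = (-4 + L)*(5 + L))
(a(1) + C(5))*t(3, 4) = ((-20 + 4*1) + (-20 + 5 + 5**2))*sqrt(5 + 3) = ((-20 + 4) + (-20 + 5 + 25))*sqrt(8) = (-16 + 10)*(2*sqrt(2)) = -12*sqrt(2)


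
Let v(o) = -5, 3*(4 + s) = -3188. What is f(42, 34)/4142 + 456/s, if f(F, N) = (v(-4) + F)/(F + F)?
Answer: -7435111/17396400 ≈ -0.42739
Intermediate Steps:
s = -3200/3 (s = -4 + (1/3)*(-3188) = -4 - 3188/3 = -3200/3 ≈ -1066.7)
f(F, N) = (-5 + F)/(2*F) (f(F, N) = (-5 + F)/(F + F) = (-5 + F)/((2*F)) = (-5 + F)*(1/(2*F)) = (-5 + F)/(2*F))
f(42, 34)/4142 + 456/s = ((1/2)*(-5 + 42)/42)/4142 + 456/(-3200/3) = ((1/2)*(1/42)*37)*(1/4142) + 456*(-3/3200) = (37/84)*(1/4142) - 171/400 = 37/347928 - 171/400 = -7435111/17396400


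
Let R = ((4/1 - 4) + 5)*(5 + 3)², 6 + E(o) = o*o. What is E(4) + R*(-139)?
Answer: -44470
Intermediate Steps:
E(o) = -6 + o² (E(o) = -6 + o*o = -6 + o²)
R = 320 (R = ((4*1 - 4) + 5)*8² = ((4 - 4) + 5)*64 = (0 + 5)*64 = 5*64 = 320)
E(4) + R*(-139) = (-6 + 4²) + 320*(-139) = (-6 + 16) - 44480 = 10 - 44480 = -44470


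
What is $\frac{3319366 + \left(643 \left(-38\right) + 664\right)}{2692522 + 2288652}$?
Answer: $\frac{1647798}{2490587} \approx 0.66161$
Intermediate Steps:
$\frac{3319366 + \left(643 \left(-38\right) + 664\right)}{2692522 + 2288652} = \frac{3319366 + \left(-24434 + 664\right)}{4981174} = \left(3319366 - 23770\right) \frac{1}{4981174} = 3295596 \cdot \frac{1}{4981174} = \frac{1647798}{2490587}$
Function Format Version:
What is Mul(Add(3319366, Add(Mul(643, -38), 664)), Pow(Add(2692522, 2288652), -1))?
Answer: Rational(1647798, 2490587) ≈ 0.66161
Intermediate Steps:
Mul(Add(3319366, Add(Mul(643, -38), 664)), Pow(Add(2692522, 2288652), -1)) = Mul(Add(3319366, Add(-24434, 664)), Pow(4981174, -1)) = Mul(Add(3319366, -23770), Rational(1, 4981174)) = Mul(3295596, Rational(1, 4981174)) = Rational(1647798, 2490587)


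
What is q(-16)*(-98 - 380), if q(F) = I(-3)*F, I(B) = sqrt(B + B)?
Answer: 7648*I*sqrt(6) ≈ 18734.0*I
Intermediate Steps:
I(B) = sqrt(2)*sqrt(B) (I(B) = sqrt(2*B) = sqrt(2)*sqrt(B))
q(F) = I*F*sqrt(6) (q(F) = (sqrt(2)*sqrt(-3))*F = (sqrt(2)*(I*sqrt(3)))*F = (I*sqrt(6))*F = I*F*sqrt(6))
q(-16)*(-98 - 380) = (I*(-16)*sqrt(6))*(-98 - 380) = -16*I*sqrt(6)*(-478) = 7648*I*sqrt(6)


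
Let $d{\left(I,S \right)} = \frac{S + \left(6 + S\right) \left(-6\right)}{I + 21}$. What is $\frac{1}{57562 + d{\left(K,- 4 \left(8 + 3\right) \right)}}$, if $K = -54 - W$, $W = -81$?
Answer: $\frac{6}{345395} \approx 1.7371 \cdot 10^{-5}$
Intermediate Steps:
$K = 27$ ($K = -54 - -81 = -54 + 81 = 27$)
$d{\left(I,S \right)} = \frac{-36 - 5 S}{21 + I}$ ($d{\left(I,S \right)} = \frac{S - \left(36 + 6 S\right)}{21 + I} = \frac{-36 - 5 S}{21 + I}$)
$\frac{1}{57562 + d{\left(K,- 4 \left(8 + 3\right) \right)}} = \frac{1}{57562 + \frac{-36 - 5 \left(- 4 \left(8 + 3\right)\right)}{21 + 27}} = \frac{1}{57562 + \frac{-36 - 5 \left(\left(-4\right) 11\right)}{48}} = \frac{1}{57562 + \frac{-36 - -220}{48}} = \frac{1}{57562 + \frac{-36 + 220}{48}} = \frac{1}{57562 + \frac{1}{48} \cdot 184} = \frac{1}{57562 + \frac{23}{6}} = \frac{1}{\frac{345395}{6}} = \frac{6}{345395}$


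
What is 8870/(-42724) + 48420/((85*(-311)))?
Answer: -230317453/112940894 ≈ -2.0393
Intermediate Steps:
8870/(-42724) + 48420/((85*(-311))) = 8870*(-1/42724) + 48420/(-26435) = -4435/21362 + 48420*(-1/26435) = -4435/21362 - 9684/5287 = -230317453/112940894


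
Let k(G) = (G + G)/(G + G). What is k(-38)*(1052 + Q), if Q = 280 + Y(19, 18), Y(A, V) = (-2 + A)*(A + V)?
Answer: 1961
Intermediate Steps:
k(G) = 1 (k(G) = (2*G)/((2*G)) = (2*G)*(1/(2*G)) = 1)
Q = 909 (Q = 280 + (19**2 - 2*19 - 2*18 + 19*18) = 280 + (361 - 38 - 36 + 342) = 280 + 629 = 909)
k(-38)*(1052 + Q) = 1*(1052 + 909) = 1*1961 = 1961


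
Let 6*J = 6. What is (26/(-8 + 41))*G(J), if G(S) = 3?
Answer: 26/11 ≈ 2.3636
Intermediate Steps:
J = 1 (J = (1/6)*6 = 1)
(26/(-8 + 41))*G(J) = (26/(-8 + 41))*3 = (26/33)*3 = 26/11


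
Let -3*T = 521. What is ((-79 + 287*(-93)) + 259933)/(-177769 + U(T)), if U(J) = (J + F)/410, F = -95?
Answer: -20485035/15618334 ≈ -1.3116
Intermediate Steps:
T = -521/3 (T = -⅓*521 = -521/3 ≈ -173.67)
U(J) = -19/82 + J/410 (U(J) = (J - 95)/410 = (-95 + J)*(1/410) = -19/82 + J/410)
((-79 + 287*(-93)) + 259933)/(-177769 + U(T)) = ((-79 + 287*(-93)) + 259933)/(-177769 + (-19/82 + (1/410)*(-521/3))) = ((-79 - 26691) + 259933)/(-177769 + (-19/82 - 521/1230)) = (-26770 + 259933)/(-177769 - 403/615) = 233163/(-109328338/615) = 233163*(-615/109328338) = -20485035/15618334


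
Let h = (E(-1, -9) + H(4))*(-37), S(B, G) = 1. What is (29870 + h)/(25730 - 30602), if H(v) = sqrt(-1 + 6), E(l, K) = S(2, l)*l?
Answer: -9969/1624 + 37*sqrt(5)/4872 ≈ -6.1216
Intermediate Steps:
E(l, K) = l (E(l, K) = 1*l = l)
H(v) = sqrt(5)
h = 37 - 37*sqrt(5) (h = (-1 + sqrt(5))*(-37) = 37 - 37*sqrt(5) ≈ -45.734)
(29870 + h)/(25730 - 30602) = (29870 + (37 - 37*sqrt(5)))/(25730 - 30602) = (29907 - 37*sqrt(5))/(-4872) = (29907 - 37*sqrt(5))*(-1/4872) = -9969/1624 + 37*sqrt(5)/4872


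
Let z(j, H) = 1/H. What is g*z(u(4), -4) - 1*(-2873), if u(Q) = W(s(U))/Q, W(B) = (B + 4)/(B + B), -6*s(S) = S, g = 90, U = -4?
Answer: 5701/2 ≈ 2850.5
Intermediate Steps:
s(S) = -S/6
W(B) = (4 + B)/(2*B) (W(B) = (4 + B)/((2*B)) = (4 + B)*(1/(2*B)) = (4 + B)/(2*B))
u(Q) = 7/(2*Q) (u(Q) = ((4 - ⅙*(-4))/(2*((-⅙*(-4)))))/Q = ((4 + ⅔)/(2*(⅔)))/Q = ((½)*(3/2)*(14/3))/Q = 7/(2*Q))
g*z(u(4), -4) - 1*(-2873) = 90/(-4) - 1*(-2873) = 90*(-¼) + 2873 = -45/2 + 2873 = 5701/2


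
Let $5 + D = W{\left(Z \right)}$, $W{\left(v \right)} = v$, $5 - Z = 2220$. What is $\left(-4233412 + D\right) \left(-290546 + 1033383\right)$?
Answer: $-3146384167984$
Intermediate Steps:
$Z = -2215$ ($Z = 5 - 2220 = -2215$)
$D = -2220$ ($D = -5 - 2215 = -2220$)
$\left(-4233412 + D\right) \left(-290546 + 1033383\right) = \left(-4233412 - 2220\right) \left(-290546 + 1033383\right) = \left(-4235632\right) 742837 = -3146384167984$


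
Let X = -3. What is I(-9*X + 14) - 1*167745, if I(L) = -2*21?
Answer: -167787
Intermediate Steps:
I(L) = -42
I(-9*X + 14) - 1*167745 = -42 - 1*167745 = -42 - 167745 = -167787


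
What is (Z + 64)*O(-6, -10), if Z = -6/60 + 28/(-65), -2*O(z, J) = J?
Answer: 8251/26 ≈ 317.35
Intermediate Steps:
O(z, J) = -J/2
Z = -69/130 (Z = -6*1/60 + 28*(-1/65) = -1/10 - 28/65 = -69/130 ≈ -0.53077)
(Z + 64)*O(-6, -10) = (-69/130 + 64)*(-1/2*(-10)) = (8251/130)*5 = 8251/26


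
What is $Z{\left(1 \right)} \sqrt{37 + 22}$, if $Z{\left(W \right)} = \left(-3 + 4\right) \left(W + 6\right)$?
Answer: $7 \sqrt{59} \approx 53.768$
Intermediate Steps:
$Z{\left(W \right)} = 6 + W$ ($Z{\left(W \right)} = 1 \left(6 + W\right) = 6 + W$)
$Z{\left(1 \right)} \sqrt{37 + 22} = \left(6 + 1\right) \sqrt{37 + 22} = 7 \sqrt{59}$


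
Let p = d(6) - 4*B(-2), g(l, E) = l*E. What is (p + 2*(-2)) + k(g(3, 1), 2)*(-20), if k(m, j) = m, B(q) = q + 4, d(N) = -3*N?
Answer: -90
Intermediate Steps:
B(q) = 4 + q
g(l, E) = E*l
p = -26 (p = -3*6 - 4*(4 - 2) = -18 - 4*2 = -18 - 8 = -26)
(p + 2*(-2)) + k(g(3, 1), 2)*(-20) = (-26 + 2*(-2)) + (1*3)*(-20) = (-26 - 4) + 3*(-20) = -30 - 60 = -90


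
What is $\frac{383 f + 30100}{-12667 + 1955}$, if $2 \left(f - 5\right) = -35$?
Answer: $- \frac{50625}{21424} \approx -2.363$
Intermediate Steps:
$f = - \frac{25}{2}$ ($f = 5 + \frac{1}{2} \left(-35\right) = 5 - \frac{35}{2} = - \frac{25}{2} \approx -12.5$)
$\frac{383 f + 30100}{-12667 + 1955} = \frac{383 \left(- \frac{25}{2}\right) + 30100}{-12667 + 1955} = \frac{- \frac{9575}{2} + 30100}{-10712} = \frac{50625}{2} \left(- \frac{1}{10712}\right) = - \frac{50625}{21424}$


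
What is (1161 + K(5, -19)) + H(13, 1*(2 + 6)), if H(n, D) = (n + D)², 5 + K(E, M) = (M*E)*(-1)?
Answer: 1692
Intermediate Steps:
K(E, M) = -5 - E*M (K(E, M) = -5 + (M*E)*(-1) = -5 + (E*M)*(-1) = -5 - E*M)
H(n, D) = (D + n)²
(1161 + K(5, -19)) + H(13, 1*(2 + 6)) = (1161 + (-5 - 1*5*(-19))) + (1*(2 + 6) + 13)² = (1161 + (-5 + 95)) + (1*8 + 13)² = (1161 + 90) + (8 + 13)² = 1251 + 21² = 1251 + 441 = 1692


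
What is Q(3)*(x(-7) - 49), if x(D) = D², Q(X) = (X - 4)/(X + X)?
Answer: 0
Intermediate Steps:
Q(X) = (-4 + X)/(2*X) (Q(X) = (-4 + X)/((2*X)) = (-4 + X)*(1/(2*X)) = (-4 + X)/(2*X))
Q(3)*(x(-7) - 49) = ((½)*(-4 + 3)/3)*((-7)² - 49) = ((½)*(⅓)*(-1))*(49 - 49) = -⅙*0 = 0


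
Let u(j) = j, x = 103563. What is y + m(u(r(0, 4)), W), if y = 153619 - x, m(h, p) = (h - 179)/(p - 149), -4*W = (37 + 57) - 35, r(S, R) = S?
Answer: 32787396/655 ≈ 50057.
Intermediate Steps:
W = -59/4 (W = -((37 + 57) - 35)/4 = -(94 - 35)/4 = -1/4*59 = -59/4 ≈ -14.750)
m(h, p) = (-179 + h)/(-149 + p)
y = 50056 (y = 153619 - 1*103563 = 153619 - 103563 = 50056)
y + m(u(r(0, 4)), W) = 50056 + (-179 + 0)/(-149 - 59/4) = 50056 - 179/(-655/4) = 50056 - 4/655*(-179) = 50056 + 716/655 = 32787396/655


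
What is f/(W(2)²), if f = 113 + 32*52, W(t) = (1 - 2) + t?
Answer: 1777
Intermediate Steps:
W(t) = -1 + t
f = 1777 (f = 113 + 1664 = 1777)
f/(W(2)²) = 1777/((-1 + 2)²) = 1777/(1²) = 1777/1 = 1777*1 = 1777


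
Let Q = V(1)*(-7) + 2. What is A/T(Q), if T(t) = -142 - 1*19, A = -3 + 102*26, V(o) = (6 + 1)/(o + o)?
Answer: -2649/161 ≈ -16.453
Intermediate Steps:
V(o) = 7/(2*o) (V(o) = 7/((2*o)) = 7*(1/(2*o)) = 7/(2*o))
A = 2649 (A = -3 + 2652 = 2649)
Q = -45/2 (Q = ((7/2)/1)*(-7) + 2 = ((7/2)*1)*(-7) + 2 = (7/2)*(-7) + 2 = -49/2 + 2 = -45/2 ≈ -22.500)
T(t) = -161 (T(t) = -142 - 19 = -161)
A/T(Q) = 2649/(-161) = 2649*(-1/161) = -2649/161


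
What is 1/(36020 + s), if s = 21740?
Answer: 1/57760 ≈ 1.7313e-5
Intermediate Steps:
1/(36020 + s) = 1/(36020 + 21740) = 1/57760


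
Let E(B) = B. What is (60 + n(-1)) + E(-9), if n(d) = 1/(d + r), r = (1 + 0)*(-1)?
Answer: 101/2 ≈ 50.500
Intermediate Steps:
r = -1 (r = 1*(-1) = -1)
n(d) = 1/(-1 + d) (n(d) = 1/(d - 1) = 1/(-1 + d))
(60 + n(-1)) + E(-9) = (60 + 1/(-1 - 1)) - 9 = (60 + 1/(-2)) - 9 = (60 - 1/2) - 9 = 119/2 - 9 = 101/2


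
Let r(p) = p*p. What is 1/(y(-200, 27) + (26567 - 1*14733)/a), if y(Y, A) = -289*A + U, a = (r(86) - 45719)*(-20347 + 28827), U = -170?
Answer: -162489520/1295528948877 ≈ -0.00012542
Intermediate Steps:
r(p) = p²
a = -324979040 (a = (86² - 45719)*(-20347 + 28827) = (7396 - 45719)*8480 = -38323*8480 = -324979040)
y(Y, A) = -170 - 289*A (y(Y, A) = -289*A - 170 = -170 - 289*A)
1/(y(-200, 27) + (26567 - 1*14733)/a) = 1/((-170 - 289*27) + (26567 - 1*14733)/(-324979040)) = 1/((-170 - 7803) + (26567 - 14733)*(-1/324979040)) = 1/(-7973 + 11834*(-1/324979040)) = 1/(-7973 - 5917/162489520) = 1/(-1295528948877/162489520) = -162489520/1295528948877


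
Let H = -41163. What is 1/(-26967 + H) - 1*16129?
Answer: -1098868771/68130 ≈ -16129.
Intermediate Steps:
1/(-26967 + H) - 1*16129 = 1/(-26967 - 41163) - 1*16129 = 1/(-68130) - 16129 = -1/68130 - 16129 = -1098868771/68130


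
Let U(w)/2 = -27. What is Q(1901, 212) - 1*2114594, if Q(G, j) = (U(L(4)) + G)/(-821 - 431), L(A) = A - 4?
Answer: -2647473535/1252 ≈ -2.1146e+6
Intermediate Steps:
L(A) = -4 + A
U(w) = -54 (U(w) = 2*(-27) = -54)
Q(G, j) = 27/626 - G/1252 (Q(G, j) = (-54 + G)/(-821 - 431) = (-54 + G)/(-1252) = (-54 + G)*(-1/1252) = 27/626 - G/1252)
Q(1901, 212) - 1*2114594 = (27/626 - 1/1252*1901) - 1*2114594 = (27/626 - 1901/1252) - 2114594 = -1847/1252 - 2114594 = -2647473535/1252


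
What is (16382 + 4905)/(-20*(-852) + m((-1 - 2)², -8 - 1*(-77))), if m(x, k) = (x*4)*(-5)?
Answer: 21287/16860 ≈ 1.2626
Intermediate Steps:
m(x, k) = -20*x (m(x, k) = (4*x)*(-5) = -20*x)
(16382 + 4905)/(-20*(-852) + m((-1 - 2)², -8 - 1*(-77))) = (16382 + 4905)/(-20*(-852) - 20*(-1 - 2)²) = 21287/(17040 - 20*(-3)²) = 21287/(17040 - 20*9) = 21287/(17040 - 180) = 21287/16860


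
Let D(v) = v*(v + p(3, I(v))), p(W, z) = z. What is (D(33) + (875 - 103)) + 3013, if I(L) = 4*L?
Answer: 9230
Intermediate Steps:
D(v) = 5*v² (D(v) = v*(v + 4*v) = v*(5*v) = 5*v²)
(D(33) + (875 - 103)) + 3013 = (5*33² + (875 - 103)) + 3013 = (5*1089 + 772) + 3013 = (5445 + 772) + 3013 = 6217 + 3013 = 9230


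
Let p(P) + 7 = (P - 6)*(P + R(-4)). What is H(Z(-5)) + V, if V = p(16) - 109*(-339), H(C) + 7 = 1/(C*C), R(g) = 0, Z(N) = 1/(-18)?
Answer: 37421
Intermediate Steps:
Z(N) = -1/18
p(P) = -7 + P*(-6 + P) (p(P) = -7 + (P - 6)*(P + 0) = -7 + (-6 + P)*P = -7 + P*(-6 + P))
H(C) = -7 + C⁻² (H(C) = -7 + 1/(C*C) = -7 + 1/(C²) = -7 + C⁻²)
V = 37104 (V = (-7 + 16² - 6*16) - 109*(-339) = (-7 + 256 - 96) + 36951 = 153 + 36951 = 37104)
H(Z(-5)) + V = (-7 + (-1/18)⁻²) + 37104 = (-7 + 324) + 37104 = 317 + 37104 = 37421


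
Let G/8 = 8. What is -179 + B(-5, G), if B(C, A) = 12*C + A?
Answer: -175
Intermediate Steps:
G = 64 (G = 8*8 = 64)
B(C, A) = A + 12*C
-179 + B(-5, G) = -179 + (64 + 12*(-5)) = -179 + (64 - 60) = -179 + 4 = -175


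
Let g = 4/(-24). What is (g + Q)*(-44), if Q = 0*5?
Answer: 22/3 ≈ 7.3333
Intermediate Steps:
g = -⅙ (g = 4*(-1/24) = -⅙ ≈ -0.16667)
Q = 0
(g + Q)*(-44) = (-⅙ + 0)*(-44) = -⅙*(-44) = 22/3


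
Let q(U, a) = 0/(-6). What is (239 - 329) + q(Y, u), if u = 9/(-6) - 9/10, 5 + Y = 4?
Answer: -90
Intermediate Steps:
Y = -1 (Y = -5 + 4 = -1)
u = -12/5 (u = 9*(-1/6) - 9*1/10 = -3/2 - 9/10 = -12/5 ≈ -2.4000)
q(U, a) = 0 (q(U, a) = 0*(-1/6) = 0)
(239 - 329) + q(Y, u) = (239 - 329) + 0 = -90 + 0 = -90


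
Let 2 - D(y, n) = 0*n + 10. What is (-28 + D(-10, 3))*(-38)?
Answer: 1368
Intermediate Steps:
D(y, n) = -8 (D(y, n) = 2 - (0*n + 10) = 2 - (0 + 10) = 2 - 1*10 = 2 - 10 = -8)
(-28 + D(-10, 3))*(-38) = (-28 - 8)*(-38) = -36*(-38) = 1368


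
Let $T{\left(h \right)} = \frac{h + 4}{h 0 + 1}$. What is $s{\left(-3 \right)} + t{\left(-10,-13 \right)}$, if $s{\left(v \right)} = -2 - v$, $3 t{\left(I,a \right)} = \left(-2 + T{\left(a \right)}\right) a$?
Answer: $\frac{146}{3} \approx 48.667$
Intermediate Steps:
$T{\left(h \right)} = 4 + h$ ($T{\left(h \right)} = \frac{4 + h}{0 + 1} = \frac{4 + h}{1} = \left(4 + h\right) 1 = 4 + h$)
$t{\left(I,a \right)} = \frac{a \left(2 + a\right)}{3}$ ($t{\left(I,a \right)} = \frac{\left(-2 + \left(4 + a\right)\right) a}{3} = \frac{\left(2 + a\right) a}{3} = \frac{a \left(2 + a\right)}{3}$)
$s{\left(-3 \right)} + t{\left(-10,-13 \right)} = \left(-2 - -3\right) + \frac{1}{3} \left(-13\right) \left(2 - 13\right) = \left(-2 + 3\right) + \frac{1}{3} \left(-13\right) \left(-11\right) = 1 + \frac{143}{3} = \frac{146}{3}$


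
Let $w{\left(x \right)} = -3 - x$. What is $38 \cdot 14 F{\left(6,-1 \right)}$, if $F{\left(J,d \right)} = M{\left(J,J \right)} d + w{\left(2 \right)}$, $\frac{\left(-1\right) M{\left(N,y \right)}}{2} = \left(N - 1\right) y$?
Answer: $29260$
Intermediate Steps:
$M{\left(N,y \right)} = - 2 y \left(-1 + N\right)$ ($M{\left(N,y \right)} = - 2 \left(N - 1\right) y = - 2 \left(-1 + N\right) y = - 2 y \left(-1 + N\right)$)
$F{\left(J,d \right)} = -5 + 2 J d \left(1 - J\right)$ ($F{\left(J,d \right)} = 2 J \left(1 - J\right) d - 5 = 2 J d \left(1 - J\right) - 5 = -5 + 2 J d \left(1 - J\right)$)
$38 \cdot 14 F{\left(6,-1 \right)} = 38 \cdot 14 \left(-5 - 12 \left(-1\right) \left(-1 + 6\right)\right) = 532 \left(-5 - 12 \left(-1\right) 5\right) = 532 \left(-5 + 60\right) = 532 \cdot 55 = 29260$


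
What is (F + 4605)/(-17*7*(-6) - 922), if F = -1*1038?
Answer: -3567/208 ≈ -17.149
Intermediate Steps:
F = -1038
(F + 4605)/(-17*7*(-6) - 922) = (-1038 + 4605)/(-17*7*(-6) - 922) = 3567/(-119*(-6) - 922) = 3567/(714 - 922) = 3567/(-208) = 3567*(-1/208) = -3567/208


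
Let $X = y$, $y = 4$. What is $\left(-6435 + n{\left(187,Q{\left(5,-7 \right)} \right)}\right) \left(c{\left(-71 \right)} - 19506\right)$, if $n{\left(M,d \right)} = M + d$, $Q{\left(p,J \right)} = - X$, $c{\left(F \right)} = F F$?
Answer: $90435180$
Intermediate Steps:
$X = 4$
$c{\left(F \right)} = F^{2}$
$Q{\left(p,J \right)} = -4$ ($Q{\left(p,J \right)} = \left(-1\right) 4 = -4$)
$\left(-6435 + n{\left(187,Q{\left(5,-7 \right)} \right)}\right) \left(c{\left(-71 \right)} - 19506\right) = \left(-6435 + \left(187 - 4\right)\right) \left(\left(-71\right)^{2} - 19506\right) = \left(-6435 + 183\right) \left(5041 - 19506\right) = \left(-6252\right) \left(-14465\right) = 90435180$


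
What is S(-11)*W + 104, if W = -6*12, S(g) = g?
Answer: 896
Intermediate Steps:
W = -72
S(-11)*W + 104 = -11*(-72) + 104 = 792 + 104 = 896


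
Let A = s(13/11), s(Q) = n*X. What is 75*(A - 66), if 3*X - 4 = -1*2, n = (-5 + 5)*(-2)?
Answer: -4950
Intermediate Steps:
n = 0 (n = 0*(-2) = 0)
X = 2/3 (X = 4/3 + (-1*2)/3 = 4/3 + (1/3)*(-2) = 4/3 - 2/3 = 2/3 ≈ 0.66667)
s(Q) = 0 (s(Q) = 0*(2/3) = 0)
A = 0
75*(A - 66) = 75*(0 - 66) = 75*(-66) = -4950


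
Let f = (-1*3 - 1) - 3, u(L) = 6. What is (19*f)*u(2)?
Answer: -798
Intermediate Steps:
f = -7 (f = (-3 - 1) - 3 = -4 - 3 = -7)
(19*f)*u(2) = (19*(-7))*6 = -133*6 = -798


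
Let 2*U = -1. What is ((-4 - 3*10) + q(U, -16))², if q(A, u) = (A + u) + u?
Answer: 17689/4 ≈ 4422.3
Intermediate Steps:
U = -½ (U = (½)*(-1) = -½ ≈ -0.50000)
q(A, u) = A + 2*u
((-4 - 3*10) + q(U, -16))² = ((-4 - 3*10) + (-½ + 2*(-16)))² = ((-4 - 30) + (-½ - 32))² = (-34 - 65/2)² = (-133/2)² = 17689/4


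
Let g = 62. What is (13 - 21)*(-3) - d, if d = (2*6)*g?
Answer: -720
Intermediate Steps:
d = 744 (d = (2*6)*62 = 12*62 = 744)
(13 - 21)*(-3) - d = (13 - 21)*(-3) - 1*744 = -8*(-3) - 744 = 24 - 744 = -720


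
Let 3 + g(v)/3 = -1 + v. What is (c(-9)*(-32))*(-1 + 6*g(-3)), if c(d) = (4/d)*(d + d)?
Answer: 32512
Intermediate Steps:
g(v) = -12 + 3*v (g(v) = -9 + 3*(-1 + v) = -9 + (-3 + 3*v) = -12 + 3*v)
c(d) = 8 (c(d) = (4/d)*(2*d) = 8)
(c(-9)*(-32))*(-1 + 6*g(-3)) = (8*(-32))*(-1 + 6*(-12 + 3*(-3))) = -256*(-1 + 6*(-12 - 9)) = -256*(-1 + 6*(-21)) = -256*(-1 - 126) = -256*(-127) = 32512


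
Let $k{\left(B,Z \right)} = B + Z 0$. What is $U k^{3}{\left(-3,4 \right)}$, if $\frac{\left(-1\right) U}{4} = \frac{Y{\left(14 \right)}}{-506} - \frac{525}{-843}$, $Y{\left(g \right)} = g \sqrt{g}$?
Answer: $\frac{18900}{281} - \frac{756 \sqrt{14}}{253} \approx 56.079$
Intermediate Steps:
$k{\left(B,Z \right)} = B$ ($k{\left(B,Z \right)} = B + 0 = B$)
$Y{\left(g \right)} = g^{\frac{3}{2}}$
$U = - \frac{700}{281} + \frac{28 \sqrt{14}}{253}$ ($U = - 4 \left(\frac{14^{\frac{3}{2}}}{-506} - \frac{525}{-843}\right) = - 4 \left(14 \sqrt{14} \left(- \frac{1}{506}\right) - - \frac{175}{281}\right) = - 4 \left(- \frac{7 \sqrt{14}}{253} + \frac{175}{281}\right) = - 4 \left(\frac{175}{281} - \frac{7 \sqrt{14}}{253}\right) = - \frac{700}{281} + \frac{28 \sqrt{14}}{253} \approx -2.077$)
$U k^{3}{\left(-3,4 \right)} = \left(- \frac{700}{281} + \frac{28 \sqrt{14}}{253}\right) \left(-3\right)^{3} = \left(- \frac{700}{281} + \frac{28 \sqrt{14}}{253}\right) \left(-27\right) = \frac{18900}{281} - \frac{756 \sqrt{14}}{253}$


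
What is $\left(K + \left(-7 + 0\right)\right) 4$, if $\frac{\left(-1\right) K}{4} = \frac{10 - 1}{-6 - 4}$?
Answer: $- \frac{68}{5} \approx -13.6$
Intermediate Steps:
$K = \frac{18}{5}$ ($K = - 4 \frac{10 - 1}{-6 - 4} = - 4 \frac{9}{-10} = - 4 \cdot 9 \left(- \frac{1}{10}\right) = \left(-4\right) \left(- \frac{9}{10}\right) = \frac{18}{5} \approx 3.6$)
$\left(K + \left(-7 + 0\right)\right) 4 = \left(\frac{18}{5} + \left(-7 + 0\right)\right) 4 = \left(\frac{18}{5} - 7\right) 4 = \left(- \frac{17}{5}\right) 4 = - \frac{68}{5}$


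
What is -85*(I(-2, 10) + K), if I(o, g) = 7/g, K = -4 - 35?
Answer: 6511/2 ≈ 3255.5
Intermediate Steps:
K = -39
-85*(I(-2, 10) + K) = -85*(7/10 - 39) = -85*(-383/10) = 6511/2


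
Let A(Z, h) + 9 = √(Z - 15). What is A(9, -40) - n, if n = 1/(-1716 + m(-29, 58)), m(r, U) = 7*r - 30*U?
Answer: -32930/3659 + I*√6 ≈ -8.9997 + 2.4495*I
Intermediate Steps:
m(r, U) = -30*U + 7*r
A(Z, h) = -9 + √(-15 + Z) (A(Z, h) = -9 + √(Z - 15) = -9 + √(-15 + Z))
n = -1/3659 (n = 1/(-1716 + (-30*58 + 7*(-29))) = 1/(-1716 + (-1740 - 203)) = 1/(-1716 - 1943) = 1/(-3659) = -1/3659 ≈ -0.00027330)
A(9, -40) - n = (-9 + √(-15 + 9)) - 1*(-1/3659) = (-9 + √(-6)) + 1/3659 = (-9 + I*√6) + 1/3659 = -32930/3659 + I*√6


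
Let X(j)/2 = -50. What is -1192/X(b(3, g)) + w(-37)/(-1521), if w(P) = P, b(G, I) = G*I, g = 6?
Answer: 454183/38025 ≈ 11.944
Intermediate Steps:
X(j) = -100 (X(j) = 2*(-50) = -100)
-1192/X(b(3, g)) + w(-37)/(-1521) = -1192/(-100) - 37/(-1521) = -1192*(-1/100) - 37*(-1/1521) = 298/25 + 37/1521 = 454183/38025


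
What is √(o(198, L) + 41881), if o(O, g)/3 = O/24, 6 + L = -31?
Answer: √167623/2 ≈ 204.71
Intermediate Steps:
L = -37 (L = -6 - 31 = -37)
o(O, g) = O/8 (o(O, g) = 3*(O/24) = O/8)
√(o(198, L) + 41881) = √((⅛)*198 + 41881) = √(99/4 + 41881) = √(167623/4) = √167623/2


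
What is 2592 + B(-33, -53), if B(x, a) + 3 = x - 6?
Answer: 2550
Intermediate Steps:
B(x, a) = -9 + x (B(x, a) = -3 + (x - 6) = -3 + (-6 + x) = -9 + x)
2592 + B(-33, -53) = 2592 + (-9 - 33) = 2592 - 42 = 2550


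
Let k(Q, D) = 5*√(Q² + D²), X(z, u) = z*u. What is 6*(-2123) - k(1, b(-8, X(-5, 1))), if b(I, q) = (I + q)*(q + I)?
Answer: -12738 - 5*√28562 ≈ -13583.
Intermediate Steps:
X(z, u) = u*z
b(I, q) = (I + q)² (b(I, q) = (I + q)*(I + q) = (I + q)²)
k(Q, D) = 5*√(D² + Q²)
6*(-2123) - k(1, b(-8, X(-5, 1))) = 6*(-2123) - 5*√(((-8 + 1*(-5))²)² + 1²) = -12738 - 5*√(((-8 - 5)²)² + 1) = -12738 - 5*√(((-13)²)² + 1) = -12738 - 5*√(169² + 1) = -12738 - 5*√(28561 + 1) = -12738 - 5*√28562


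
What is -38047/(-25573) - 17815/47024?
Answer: 1333539133/1202544752 ≈ 1.1089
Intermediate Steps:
-38047/(-25573) - 17815/47024 = -38047*(-1/25573) - 17815*1/47024 = 38047/25573 - 17815/47024 = 1333539133/1202544752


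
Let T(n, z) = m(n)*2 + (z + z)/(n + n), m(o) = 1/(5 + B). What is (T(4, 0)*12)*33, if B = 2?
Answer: 792/7 ≈ 113.14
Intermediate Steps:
m(o) = ⅐ (m(o) = 1/(5 + 2) = 1/7 = ⅐)
T(n, z) = 2/7 + z/n (T(n, z) = (⅐)*2 + (z + z)/(n + n) = 2/7 + (2*z)/((2*n)) = 2/7 + (2*z)*(1/(2*n)) = 2/7 + z/n)
(T(4, 0)*12)*33 = ((2/7 + 0/4)*12)*33 = ((2/7 + 0*(¼))*12)*33 = ((2/7 + 0)*12)*33 = ((2/7)*12)*33 = (24/7)*33 = 792/7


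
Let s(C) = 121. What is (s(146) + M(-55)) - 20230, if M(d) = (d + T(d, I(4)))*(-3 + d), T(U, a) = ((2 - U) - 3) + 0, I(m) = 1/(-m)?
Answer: -20051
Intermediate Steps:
I(m) = -1/m
T(U, a) = -1 - U (T(U, a) = (-1 - U) + 0 = -1 - U)
M(d) = 3 - d (M(d) = (d + (-1 - d))*(-3 + d) = -(-3 + d) = 3 - d)
(s(146) + M(-55)) - 20230 = (121 + (3 - 1*(-55))) - 20230 = (121 + (3 + 55)) - 20230 = (121 + 58) - 20230 = 179 - 20230 = -20051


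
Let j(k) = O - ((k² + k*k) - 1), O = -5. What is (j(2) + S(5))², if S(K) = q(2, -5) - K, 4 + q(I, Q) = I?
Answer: 361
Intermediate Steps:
q(I, Q) = -4 + I
S(K) = -2 - K (S(K) = (-4 + 2) - K = -2 - K)
j(k) = -4 - 2*k² (j(k) = -5 - ((k² + k*k) - 1) = -5 - ((k² + k²) - 1) = -5 - (2*k² - 1) = -5 - (-1 + 2*k²) = -5 + (1 - 2*k²) = -4 - 2*k²)
(j(2) + S(5))² = ((-4 - 2*2²) + (-2 - 1*5))² = ((-4 - 2*4) + (-2 - 5))² = ((-4 - 8) - 7)² = (-12 - 7)² = (-19)² = 361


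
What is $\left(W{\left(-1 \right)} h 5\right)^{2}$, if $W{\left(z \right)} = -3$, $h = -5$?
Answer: $5625$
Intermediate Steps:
$\left(W{\left(-1 \right)} h 5\right)^{2} = \left(\left(-3\right) \left(-5\right) 5\right)^{2} = \left(15 \cdot 5\right)^{2} = 75^{2} = 5625$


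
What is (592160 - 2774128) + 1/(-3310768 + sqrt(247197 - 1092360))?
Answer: -23916956210325905184/10961185594987 - 3*I*sqrt(93907)/10961185594987 ≈ -2.182e+6 - 8.3871e-11*I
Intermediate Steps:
(592160 - 2774128) + 1/(-3310768 + sqrt(247197 - 1092360)) = -2181968 + 1/(-3310768 + sqrt(-845163)) = -2181968 + 1/(-3310768 + 3*I*sqrt(93907))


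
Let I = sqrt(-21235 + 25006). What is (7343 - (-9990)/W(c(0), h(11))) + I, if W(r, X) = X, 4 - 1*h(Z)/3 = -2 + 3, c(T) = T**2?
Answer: 8453 + 3*sqrt(419) ≈ 8514.4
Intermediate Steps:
h(Z) = 9 (h(Z) = 12 - 3*(-2 + 3) = 12 - 3*1 = 12 - 3 = 9)
I = 3*sqrt(419) (I = sqrt(3771) = 3*sqrt(419) ≈ 61.408)
(7343 - (-9990)/W(c(0), h(11))) + I = (7343 - (-9990)/9) + 3*sqrt(419) = (7343 - 1*(-1110)) + 3*sqrt(419) = (7343 + 1110) + 3*sqrt(419) = 8453 + 3*sqrt(419)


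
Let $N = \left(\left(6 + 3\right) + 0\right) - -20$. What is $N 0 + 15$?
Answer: $15$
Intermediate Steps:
$N = 29$ ($N = \left(9 + 0\right) + 20 = 9 + 20 = 29$)
$N 0 + 15 = 29 \cdot 0 + 15 = 0 + 15 = 15$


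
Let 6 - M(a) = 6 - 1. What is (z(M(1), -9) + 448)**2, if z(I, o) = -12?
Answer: 190096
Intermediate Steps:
M(a) = 1 (M(a) = 6 - (6 - 1) = 6 - 1*5 = 6 - 5 = 1)
(z(M(1), -9) + 448)**2 = (-12 + 448)**2 = 436**2 = 190096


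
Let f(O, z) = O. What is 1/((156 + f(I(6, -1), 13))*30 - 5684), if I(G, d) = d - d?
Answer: -1/1004 ≈ -0.00099602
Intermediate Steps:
I(G, d) = 0
1/((156 + f(I(6, -1), 13))*30 - 5684) = 1/((156 + 0)*30 - 5684) = 1/(156*30 - 5684) = 1/(4680 - 5684) = 1/(-1004) = -1/1004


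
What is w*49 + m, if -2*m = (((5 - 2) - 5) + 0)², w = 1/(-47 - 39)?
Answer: -221/86 ≈ -2.5698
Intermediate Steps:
w = -1/86 (w = 1/(-86) = -1/86 ≈ -0.011628)
m = -2 (m = -(((5 - 2) - 5) + 0)²/2 = -((3 - 5) + 0)²/2 = -(-2 + 0)²/2 = -½*(-2)² = -½*4 = -2)
w*49 + m = -1/86*49 - 2 = -49/86 - 2 = -221/86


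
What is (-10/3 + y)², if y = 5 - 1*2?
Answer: ⅑ ≈ 0.11111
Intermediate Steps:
y = 3 (y = 5 - 2 = 3)
(-10/3 + y)² = (-10/3 + 3)² = (-⅓)² = ⅑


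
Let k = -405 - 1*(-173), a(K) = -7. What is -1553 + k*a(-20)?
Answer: 71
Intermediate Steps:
k = -232 (k = -405 + 173 = -232)
-1553 + k*a(-20) = -1553 - 232*(-7) = -1553 + 1624 = 71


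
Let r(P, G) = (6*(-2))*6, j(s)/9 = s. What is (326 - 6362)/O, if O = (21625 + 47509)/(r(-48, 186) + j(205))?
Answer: -5350914/34567 ≈ -154.80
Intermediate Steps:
j(s) = 9*s
r(P, G) = -72 (r(P, G) = -12*6 = -72)
O = 69134/1773 (O = (21625 + 47509)/(-72 + 9*205) = 69134/(-72 + 1845) = 69134/1773 ≈ 38.993)
(326 - 6362)/O = (326 - 6362)/(69134/1773) = -6036*1773/69134 = -5350914/34567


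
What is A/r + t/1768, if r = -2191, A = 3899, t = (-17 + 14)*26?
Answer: -38815/21284 ≈ -1.8237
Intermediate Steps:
t = -78 (t = -3*26 = -78)
A/r + t/1768 = 3899/(-2191) - 78/1768 = 3899*(-1/2191) - 78*1/1768 = -557/313 - 3/68 = -38815/21284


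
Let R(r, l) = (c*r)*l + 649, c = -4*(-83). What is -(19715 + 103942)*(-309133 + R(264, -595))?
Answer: 6486928003908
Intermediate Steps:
c = 332
R(r, l) = 649 + 332*l*r (R(r, l) = (332*r)*l + 649 = 332*l*r + 649 = 649 + 332*l*r)
-(19715 + 103942)*(-309133 + R(264, -595)) = -(19715 + 103942)*(-309133 + (649 + 332*(-595)*264)) = -123657*(-309133 + (649 - 52150560)) = -123657*(-309133 - 52149911) = -123657*(-52459044) = -1*(-6486928003908) = 6486928003908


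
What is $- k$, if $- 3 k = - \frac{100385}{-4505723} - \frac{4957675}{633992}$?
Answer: $- \frac{22274266987105}{8569777008648} \approx -2.5992$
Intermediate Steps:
$k = \frac{22274266987105}{8569777008648}$ ($k = - \frac{- \frac{100385}{-4505723} - \frac{4957675}{633992}}{3} = - \frac{\left(-100385\right) \left(- \frac{1}{4505723}\right) - \frac{4957675}{633992}}{3} = - \frac{\frac{100385}{4505723} - \frac{4957675}{633992}}{3} = \left(- \frac{1}{3}\right) \left(- \frac{22274266987105}{2856592336216}\right) = \frac{22274266987105}{8569777008648} \approx 2.5992$)
$- k = \left(-1\right) \frac{22274266987105}{8569777008648} = - \frac{22274266987105}{8569777008648}$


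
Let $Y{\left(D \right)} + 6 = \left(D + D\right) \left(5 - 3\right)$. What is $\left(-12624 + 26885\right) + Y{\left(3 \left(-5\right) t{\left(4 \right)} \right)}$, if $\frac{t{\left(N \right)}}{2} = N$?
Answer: $13775$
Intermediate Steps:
$t{\left(N \right)} = 2 N$
$Y{\left(D \right)} = -6 + 4 D$ ($Y{\left(D \right)} = -6 + \left(D + D\right) \left(5 - 3\right) = -6 + 2 D \left(5 - 3\right) = -6 + 2 D 2 = -6 + 4 D$)
$\left(-12624 + 26885\right) + Y{\left(3 \left(-5\right) t{\left(4 \right)} \right)} = \left(-12624 + 26885\right) + \left(-6 + 4 \cdot 3 \left(-5\right) 2 \cdot 4\right) = 14261 + \left(-6 + 4 \left(\left(-15\right) 8\right)\right) = 14261 + \left(-6 + 4 \left(-120\right)\right) = 14261 - 486 = 13775$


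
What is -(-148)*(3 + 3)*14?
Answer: 12432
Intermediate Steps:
-(-148)*(3 + 3)*14 = -(-148)*6*14 = -37*(-24)*14 = 888*14 = 12432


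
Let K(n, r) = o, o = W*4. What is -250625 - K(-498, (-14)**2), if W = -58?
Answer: -250393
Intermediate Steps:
o = -232 (o = -58*4 = -232)
K(n, r) = -232
-250625 - K(-498, (-14)**2) = -250625 - 1*(-232) = -250625 + 232 = -250393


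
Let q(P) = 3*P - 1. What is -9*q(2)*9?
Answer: -405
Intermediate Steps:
q(P) = -1 + 3*P
-9*q(2)*9 = -9*(-1 + 3*2)*9 = -9*(-1 + 6)*9 = -9*5*9 = -45*9 = -405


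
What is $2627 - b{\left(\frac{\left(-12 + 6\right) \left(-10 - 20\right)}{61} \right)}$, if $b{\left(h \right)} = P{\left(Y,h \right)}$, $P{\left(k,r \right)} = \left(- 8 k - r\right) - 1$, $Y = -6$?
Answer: $\frac{157560}{61} \approx 2582.9$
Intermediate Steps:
$P{\left(k,r \right)} = -1 - r - 8 k$ ($P{\left(k,r \right)} = \left(- r - 8 k\right) - 1 = -1 - r - 8 k$)
$b{\left(h \right)} = 47 - h$ ($b{\left(h \right)} = -1 - h - -48 = -1 - h + 48 = 47 - h$)
$2627 - b{\left(\frac{\left(-12 + 6\right) \left(-10 - 20\right)}{61} \right)} = 2627 - \left(47 - \frac{\left(-12 + 6\right) \left(-10 - 20\right)}{61}\right) = 2627 - \left(47 - \left(-6\right) \left(-30\right) \frac{1}{61}\right) = 2627 - \left(47 - 180 \cdot \frac{1}{61}\right) = 2627 - \left(47 - \frac{180}{61}\right) = 2627 - \frac{2687}{61} = \frac{157560}{61}$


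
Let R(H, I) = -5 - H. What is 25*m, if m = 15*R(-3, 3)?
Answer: -750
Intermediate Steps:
m = -30 (m = 15*(-5 - 1*(-3)) = 15*(-5 + 3) = 15*(-2) = -30)
25*m = 25*(-30) = -750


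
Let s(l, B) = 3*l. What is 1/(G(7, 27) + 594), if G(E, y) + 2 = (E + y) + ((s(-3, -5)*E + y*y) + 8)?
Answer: 1/1300 ≈ 0.00076923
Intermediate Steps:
G(E, y) = 6 + y + y**2 - 8*E (G(E, y) = -2 + ((E + y) + (((3*(-3))*E + y*y) + 8)) = -2 + ((E + y) + ((-9*E + y**2) + 8)) = -2 + ((E + y) + ((y**2 - 9*E) + 8)) = -2 + ((E + y) + (8 + y**2 - 9*E)) = -2 + (8 + y + y**2 - 8*E) = 6 + y + y**2 - 8*E)
1/(G(7, 27) + 594) = 1/((6 + 27 + 27**2 - 8*7) + 594) = 1/((6 + 27 + 729 - 56) + 594) = 1/(706 + 594) = 1/1300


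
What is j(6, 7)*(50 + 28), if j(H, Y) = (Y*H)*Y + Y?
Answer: 23478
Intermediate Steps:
j(H, Y) = Y + H*Y² (j(H, Y) = (H*Y)*Y + Y = H*Y² + Y = Y + H*Y²)
j(6, 7)*(50 + 28) = (7*(1 + 6*7))*(50 + 28) = (7*(1 + 42))*78 = (7*43)*78 = 301*78 = 23478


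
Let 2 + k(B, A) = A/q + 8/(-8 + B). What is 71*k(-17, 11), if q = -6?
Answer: -44233/150 ≈ -294.89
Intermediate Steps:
k(B, A) = -2 + 8/(-8 + B) - A/6 (k(B, A) = -2 + (A/(-6) + 8/(-8 + B)) = -2 + (A*(-1/6) + 8/(-8 + B)) = -2 + (-A/6 + 8/(-8 + B)) = -2 + (8/(-8 + B) - A/6) = -2 + 8/(-8 + B) - A/6)
71*k(-17, 11) = 71*((144 - 12*(-17) + 8*11 - 1*11*(-17))/(6*(-8 - 17))) = 71*((1/6)*(144 + 204 + 88 + 187)/(-25)) = 71*((1/6)*(-1/25)*623) = 71*(-623/150) = -44233/150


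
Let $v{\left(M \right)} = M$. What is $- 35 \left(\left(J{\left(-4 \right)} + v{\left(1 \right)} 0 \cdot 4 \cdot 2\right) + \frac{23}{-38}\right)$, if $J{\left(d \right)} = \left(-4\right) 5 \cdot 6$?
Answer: $\frac{160405}{38} \approx 4221.2$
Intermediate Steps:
$J{\left(d \right)} = -120$ ($J{\left(d \right)} = \left(-20\right) 6 = -120$)
$- 35 \left(\left(J{\left(-4 \right)} + v{\left(1 \right)} 0 \cdot 4 \cdot 2\right) + \frac{23}{-38}\right) = - 35 \left(\left(-120 + 1 \cdot 0 \cdot 4 \cdot 2\right) + \frac{23}{-38}\right) = - 35 \left(\left(-120 + 1 \cdot 0 \cdot 2\right) + 23 \left(- \frac{1}{38}\right)\right) = - 35 \left(\left(-120 + 1 \cdot 0\right) - \frac{23}{38}\right) = - 35 \left(\left(-120 + 0\right) - \frac{23}{38}\right) = - 35 \left(-120 - \frac{23}{38}\right) = \left(-35\right) \left(- \frac{4583}{38}\right) = \frac{160405}{38}$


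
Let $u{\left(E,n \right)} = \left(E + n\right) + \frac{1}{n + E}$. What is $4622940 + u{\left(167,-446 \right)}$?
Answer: $\frac{1289722418}{279} \approx 4.6227 \cdot 10^{6}$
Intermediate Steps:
$u{\left(E,n \right)} = E + n + \frac{1}{E + n}$ ($u{\left(E,n \right)} = \left(E + n\right) + \frac{1}{E + n} = E + n + \frac{1}{E + n}$)
$4622940 + u{\left(167,-446 \right)} = 4622940 + \frac{1 + 167^{2} + \left(-446\right)^{2} + 2 \cdot 167 \left(-446\right)}{167 - 446} = 4622940 + \frac{1 + 27889 + 198916 - 148964}{-279} = 4622940 - \frac{77842}{279} = \frac{1289722418}{279}$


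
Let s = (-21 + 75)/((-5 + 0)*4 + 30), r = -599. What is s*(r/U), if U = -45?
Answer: 1797/25 ≈ 71.880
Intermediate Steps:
s = 27/5 (s = 54/(-5*4 + 30) = 54/(-20 + 30) = 54/10 = 54*(1/10) = 27/5 ≈ 5.4000)
s*(r/U) = 27*(-599/(-45))/5 = 27*(-599*(-1/45))/5 = (27/5)*(599/45) = 1797/25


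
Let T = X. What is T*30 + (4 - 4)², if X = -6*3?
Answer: -540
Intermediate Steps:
X = -18
T = -18
T*30 + (4 - 4)² = -18*30 + (4 - 4)² = -540 + 0² = -540 + 0 = -540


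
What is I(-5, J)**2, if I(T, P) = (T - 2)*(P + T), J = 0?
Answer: 1225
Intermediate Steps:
I(T, P) = (-2 + T)*(P + T)
I(-5, J)**2 = ((-5)**2 - 2*0 - 2*(-5) + 0*(-5))**2 = (25 + 0 + 10 + 0)**2 = 35**2 = 1225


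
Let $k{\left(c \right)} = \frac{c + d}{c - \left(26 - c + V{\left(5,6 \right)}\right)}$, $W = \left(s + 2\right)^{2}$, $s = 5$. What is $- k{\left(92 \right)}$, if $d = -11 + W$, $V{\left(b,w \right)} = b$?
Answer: $- \frac{130}{153} \approx -0.84967$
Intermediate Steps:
$W = 49$ ($W = \left(5 + 2\right)^{2} = 7^{2} = 49$)
$d = 38$ ($d = -11 + 49 = 38$)
$k{\left(c \right)} = \frac{38 + c}{-31 + 2 c}$ ($k{\left(c \right)} = \frac{c + 38}{c + \left(\left(c - 26\right) - 5\right)} = \frac{38 + c}{c + \left(\left(-26 + c\right) - 5\right)} = \frac{38 + c}{c + \left(-31 + c\right)} = \frac{38 + c}{-31 + 2 c}$)
$- k{\left(92 \right)} = - \frac{38 + 92}{-31 + 2 \cdot 92} = - \frac{130}{-31 + 184} = - \frac{130}{153}$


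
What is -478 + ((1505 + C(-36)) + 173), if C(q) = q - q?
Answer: 1200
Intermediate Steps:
C(q) = 0
-478 + ((1505 + C(-36)) + 173) = -478 + ((1505 + 0) + 173) = -478 + (1505 + 173) = -478 + 1678 = 1200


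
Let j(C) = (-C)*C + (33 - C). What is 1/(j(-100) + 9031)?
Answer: -1/836 ≈ -0.0011962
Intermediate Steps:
j(C) = 33 - C - C**2 (j(C) = -C**2 + (33 - C) = 33 - C - C**2)
1/(j(-100) + 9031) = 1/((33 - 1*(-100) - 1*(-100)**2) + 9031) = 1/((33 + 100 - 1*10000) + 9031) = 1/((33 + 100 - 10000) + 9031) = 1/(-9867 + 9031) = 1/(-836) = -1/836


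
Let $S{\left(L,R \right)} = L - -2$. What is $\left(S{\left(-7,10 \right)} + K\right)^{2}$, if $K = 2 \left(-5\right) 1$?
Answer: $225$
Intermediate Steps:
$S{\left(L,R \right)} = 2 + L$ ($S{\left(L,R \right)} = L + 2 = 2 + L$)
$K = -10$ ($K = \left(-10\right) 1 = -10$)
$\left(S{\left(-7,10 \right)} + K\right)^{2} = \left(\left(2 - 7\right) - 10\right)^{2} = \left(-5 - 10\right)^{2} = \left(-15\right)^{2} = 225$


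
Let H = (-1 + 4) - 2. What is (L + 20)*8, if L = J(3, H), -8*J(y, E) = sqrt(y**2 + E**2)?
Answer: 160 - sqrt(10) ≈ 156.84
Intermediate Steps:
H = 1 (H = 3 - 2 = 1)
J(y, E) = -sqrt(E**2 + y**2)/8 (J(y, E) = -sqrt(y**2 + E**2)/8 = -sqrt(E**2 + y**2)/8)
L = -sqrt(10)/8 (L = -sqrt(1**2 + 3**2)/8 = -sqrt(1 + 9)/8 = -sqrt(10)/8 ≈ -0.39528)
(L + 20)*8 = (-sqrt(10)/8 + 20)*8 = (20 - sqrt(10)/8)*8 = 160 - sqrt(10)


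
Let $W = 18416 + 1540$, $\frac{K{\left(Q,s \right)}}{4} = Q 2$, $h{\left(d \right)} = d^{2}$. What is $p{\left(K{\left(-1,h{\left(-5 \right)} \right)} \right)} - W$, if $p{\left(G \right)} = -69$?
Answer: $-20025$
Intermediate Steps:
$K{\left(Q,s \right)} = 8 Q$ ($K{\left(Q,s \right)} = 4 Q 2 = 4 \cdot 2 Q = 8 Q$)
$W = 19956$
$p{\left(K{\left(-1,h{\left(-5 \right)} \right)} \right)} - W = -69 - 19956 = -20025$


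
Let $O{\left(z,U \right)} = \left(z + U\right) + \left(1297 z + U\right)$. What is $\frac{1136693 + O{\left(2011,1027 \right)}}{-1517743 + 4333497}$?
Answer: $\frac{3749025}{2815754} \approx 1.3314$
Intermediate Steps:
$O{\left(z,U \right)} = 2 U + 1298 z$ ($O{\left(z,U \right)} = \left(U + z\right) + \left(U + 1297 z\right) = 2 U + 1298 z$)
$\frac{1136693 + O{\left(2011,1027 \right)}}{-1517743 + 4333497} = \frac{1136693 + \left(2 \cdot 1027 + 1298 \cdot 2011\right)}{-1517743 + 4333497} = \frac{1136693 + \left(2054 + 2610278\right)}{2815754} = \left(1136693 + 2612332\right) \frac{1}{2815754} = 3749025 \cdot \frac{1}{2815754} = \frac{3749025}{2815754}$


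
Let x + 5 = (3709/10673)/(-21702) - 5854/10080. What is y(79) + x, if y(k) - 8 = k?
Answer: 15841362991513/194565374640 ≈ 81.419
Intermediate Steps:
x = -1085824602167/194565374640 (x = -5 + ((3709/10673)/(-21702) - 5854/10080) = -5 + ((3709*(1/10673))*(-1/21702) - 5854*1/10080) = -5 + ((3709/10673)*(-1/21702) - 2927/5040) = -5 + (-3709/231625446 - 2927/5040) = -5 - 112997728967/194565374640 = -1085824602167/194565374640 ≈ -5.5808)
y(k) = 8 + k
y(79) + x = (8 + 79) - 1085824602167/194565374640 = 87 - 1085824602167/194565374640 = 15841362991513/194565374640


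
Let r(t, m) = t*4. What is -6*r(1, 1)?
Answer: -24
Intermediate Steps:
r(t, m) = 4*t
-6*r(1, 1) = -24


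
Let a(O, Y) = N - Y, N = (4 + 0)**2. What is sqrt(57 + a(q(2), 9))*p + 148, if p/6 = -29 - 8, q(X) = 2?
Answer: -1628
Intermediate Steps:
N = 16 (N = 4**2 = 16)
a(O, Y) = 16 - Y
p = -222 (p = 6*(-29 - 8) = 6*(-37) = -222)
sqrt(57 + a(q(2), 9))*p + 148 = sqrt(57 + (16 - 1*9))*(-222) + 148 = sqrt(57 + (16 - 9))*(-222) + 148 = sqrt(57 + 7)*(-222) + 148 = sqrt(64)*(-222) + 148 = 8*(-222) + 148 = -1776 + 148 = -1628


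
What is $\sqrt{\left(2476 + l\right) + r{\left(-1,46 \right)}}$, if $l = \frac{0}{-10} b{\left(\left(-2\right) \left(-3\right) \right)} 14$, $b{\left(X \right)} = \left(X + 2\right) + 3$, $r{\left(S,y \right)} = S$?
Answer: $15 \sqrt{11} \approx 49.749$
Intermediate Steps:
$b{\left(X \right)} = 5 + X$ ($b{\left(X \right)} = \left(2 + X\right) + 3 = 5 + X$)
$l = 0$ ($l = \frac{0}{-10} \left(5 - -6\right) 14 = 0 \left(- \frac{1}{10}\right) \left(5 + 6\right) 14 = 0 \cdot 11 \cdot 14 = 0 \cdot 14 = 0$)
$\sqrt{\left(2476 + l\right) + r{\left(-1,46 \right)}} = \sqrt{\left(2476 + 0\right) - 1} = \sqrt{2476 - 1} = \sqrt{2475} = 15 \sqrt{11}$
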